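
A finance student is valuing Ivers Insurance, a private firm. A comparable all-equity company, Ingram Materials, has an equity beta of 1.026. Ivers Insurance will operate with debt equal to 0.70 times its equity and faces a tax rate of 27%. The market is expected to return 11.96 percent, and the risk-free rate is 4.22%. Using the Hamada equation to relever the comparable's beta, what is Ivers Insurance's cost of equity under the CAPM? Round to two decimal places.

16.22%

β_L = β_U × [1 + (1 − t)(D/E)] = 1.026 × [1 + (1 − 0.27) × 0.70]
    = 1.026 × [1 + 0.73 × 0.70] = 1.026 × 1.5110 = 1.5503
MRP = 11.96% − 4.22% = 7.74%
E(R) = R_f + β_L × MRP = 4.22% + 1.5503 × 7.74% = 16.22%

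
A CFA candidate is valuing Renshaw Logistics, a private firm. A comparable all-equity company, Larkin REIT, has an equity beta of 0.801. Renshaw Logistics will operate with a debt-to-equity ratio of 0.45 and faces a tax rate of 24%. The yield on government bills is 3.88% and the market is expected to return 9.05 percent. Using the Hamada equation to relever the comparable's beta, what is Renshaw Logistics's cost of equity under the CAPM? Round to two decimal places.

β_L = β_U × [1 + (1 − t)(D/E)] = 0.801 × [1 + (1 − 0.24) × 0.45]
    = 0.801 × [1 + 0.76 × 0.45] = 0.801 × 1.3420 = 1.0749
MRP = 9.05% − 3.88% = 5.17%
E(R) = R_f + β_L × MRP = 3.88% + 1.0749 × 5.17% = 9.44%

9.44%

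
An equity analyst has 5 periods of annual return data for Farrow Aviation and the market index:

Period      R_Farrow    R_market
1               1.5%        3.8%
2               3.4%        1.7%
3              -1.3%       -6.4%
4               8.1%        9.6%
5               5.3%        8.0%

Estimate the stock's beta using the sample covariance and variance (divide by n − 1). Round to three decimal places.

Mean R_i = (1.5 + 3.4 − 1.3 + 8.1 + 5.3) / 5 = 3.4000%
Mean R_m = (3.8 + 1.7 − 6.4 + 9.6 + 8.0) / 5 = 3.3400%
Σ(R_i − R̄_i)(R_m − R̄_m) = 83.1800  ⇒  Cov = 83.1800 / 4 = 20.7950
Σ(R_m − R̄_m)² = 158.6720  ⇒  Var(R_m) = 158.6720 / 4 = 39.6680
β = Cov / Var(R_m) = 20.7950 / 39.6680 = 0.5242

0.524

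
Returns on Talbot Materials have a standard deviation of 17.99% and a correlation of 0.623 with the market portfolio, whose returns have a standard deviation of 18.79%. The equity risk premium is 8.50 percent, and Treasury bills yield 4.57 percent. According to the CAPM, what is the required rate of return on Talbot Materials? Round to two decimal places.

9.64%

β = ρ × σ_i / σ_m = 0.623 × 17.99% / 18.79% = 0.5965
E(R) = 4.57% + 0.5965 × 8.50% = 9.64%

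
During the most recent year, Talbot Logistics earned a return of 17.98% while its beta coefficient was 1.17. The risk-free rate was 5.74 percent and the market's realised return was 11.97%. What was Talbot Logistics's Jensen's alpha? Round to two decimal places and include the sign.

+4.95%

Market excess return = 11.97% − 5.74% = 6.23%
CAPM benchmark = R_f + β(R_m − R_f) = 5.74% + 1.17 × 6.23% = 13.0291%
α = actual − benchmark = 17.98% − 13.0291% = +4.95%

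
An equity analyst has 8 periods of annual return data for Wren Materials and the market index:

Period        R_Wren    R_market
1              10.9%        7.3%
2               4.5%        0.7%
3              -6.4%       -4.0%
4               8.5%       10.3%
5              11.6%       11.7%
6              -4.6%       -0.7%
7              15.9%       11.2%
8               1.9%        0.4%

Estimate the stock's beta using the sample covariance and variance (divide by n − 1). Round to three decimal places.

1.186

Mean R_i = (10.9 + 4.5 − 6.4 + 8.5 + 11.6 − 4.6 + 15.9 + 1.9) / 8 = 5.2875%
Mean R_m = (7.3 + 0.7 − 4.0 + 10.3 + 11.7 − 0.7 + 11.2 + 0.4) / 8 = 4.6125%
Σ(R_i − R̄_i)(R_m − R̄_m) = 318.5413  ⇒  Cov = 318.5413 / 7 = 45.5059
Σ(R_m − R̄_m)² = 268.6488  ⇒  Var(R_m) = 268.6488 / 7 = 38.3784
β = Cov / Var(R_m) = 45.5059 / 38.3784 = 1.1857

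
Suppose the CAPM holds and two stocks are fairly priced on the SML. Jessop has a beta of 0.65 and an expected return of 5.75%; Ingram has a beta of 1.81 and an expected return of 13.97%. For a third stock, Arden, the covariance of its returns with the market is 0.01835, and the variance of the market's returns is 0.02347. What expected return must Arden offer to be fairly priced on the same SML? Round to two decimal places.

6.68%

MRP = (13.97% − 5.75%) / (1.81 − 0.65) = 7.0862%
R_f = 5.75% − 0.65 × 7.0862% = 1.1440%
β_Arden = Cov / Var(R_m) = 0.01835 / 0.02347 = 0.7818
E(R_Arden) = R_f + β × MRP = 1.1440% + 0.7818 × 7.0862% = 6.68%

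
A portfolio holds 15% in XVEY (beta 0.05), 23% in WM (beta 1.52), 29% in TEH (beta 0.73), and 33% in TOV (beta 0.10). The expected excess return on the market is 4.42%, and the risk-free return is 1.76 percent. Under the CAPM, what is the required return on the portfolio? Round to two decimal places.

4.42%

β_P = Σ w_i β_i = 0.15×0.05 + 0.23×1.52 + 0.29×0.73 + 0.33×0.10 = 0.6018
E(R_P) = R_f + β_P × MRP = 1.76% + 0.6018 × 4.42% = 4.42%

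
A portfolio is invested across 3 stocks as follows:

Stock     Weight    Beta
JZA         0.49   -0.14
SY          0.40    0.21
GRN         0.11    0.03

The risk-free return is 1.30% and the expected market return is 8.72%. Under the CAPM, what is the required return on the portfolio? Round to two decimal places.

1.44%

β_P = Σ w_i β_i = 0.49×-0.14 + 0.40×0.21 + 0.11×0.03 = 0.0187
MRP = 8.72% − 1.30% = 7.42%
E(R_P) = R_f + β_P × MRP = 1.30% + 0.0187 × 7.42% = 1.44%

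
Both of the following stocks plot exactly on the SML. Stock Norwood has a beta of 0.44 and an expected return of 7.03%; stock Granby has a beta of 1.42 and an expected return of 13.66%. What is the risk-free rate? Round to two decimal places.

4.05%

Both satisfy E(R) = R_f + β·MRP, so the slope of the SML is
MRP = (13.66% − 7.03%) / (1.42 − 0.44) = 6.63% / 0.98 = 6.7653%
R_f = E(R_Norwood) − β_Norwood·MRP = 7.03% − 0.44 × 6.7653% = 4.0533%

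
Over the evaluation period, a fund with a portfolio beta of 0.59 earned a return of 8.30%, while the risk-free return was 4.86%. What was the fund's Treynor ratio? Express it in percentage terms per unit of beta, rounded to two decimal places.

Treynor = (R_P − R_f) / β_P = (8.30% − 4.86%) / 0.5900 = 3.44% / 0.5900 = 5.83%

5.83%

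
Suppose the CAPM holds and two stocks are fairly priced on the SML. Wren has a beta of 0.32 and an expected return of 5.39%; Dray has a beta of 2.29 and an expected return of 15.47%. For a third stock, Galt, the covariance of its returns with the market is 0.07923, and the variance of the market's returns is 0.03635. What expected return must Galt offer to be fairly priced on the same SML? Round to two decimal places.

MRP = (15.47% − 5.39%) / (2.29 − 0.32) = 5.1168%
R_f = 5.39% − 0.32 × 5.1168% = 3.7526%
β_Galt = Cov / Var(R_m) = 0.07923 / 0.03635 = 2.1796
E(R_Galt) = R_f + β × MRP = 3.7526% + 2.1796 × 5.1168% = 14.91%

14.91%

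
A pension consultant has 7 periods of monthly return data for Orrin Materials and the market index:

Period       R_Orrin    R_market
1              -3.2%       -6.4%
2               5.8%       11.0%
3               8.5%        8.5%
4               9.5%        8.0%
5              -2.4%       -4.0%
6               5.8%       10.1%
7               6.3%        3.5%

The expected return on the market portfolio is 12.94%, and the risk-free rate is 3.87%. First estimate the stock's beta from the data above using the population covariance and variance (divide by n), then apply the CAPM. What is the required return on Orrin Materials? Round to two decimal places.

9.73%

Mean R_i = (-3.2 + 5.8 + 8.5 + 9.5 − 2.4 + 5.8 + 6.3) / 7 = 4.3286%
Mean R_m = (-6.4 + 11.0 + 8.5 + 8.0 − 4.0 + 10.1 + 3.5) / 7 = 4.3857%
Σ(R_i − R̄_i)(R_m − R̄_m) = 189.8729  ⇒  Cov = 189.8729 / 7 = 27.1247
Σ(R_m − R̄_m)² = 293.8286  ⇒  Var(R_m) = 293.8286 / 7 = 41.9755
β = Cov / Var(R_m) = 27.1247 / 41.9755 = 0.6462
MRP = 12.94% − 3.87% = 9.07%
E(R) = R_f + β × MRP = 3.87% + 0.6462 × 9.07% = 9.73%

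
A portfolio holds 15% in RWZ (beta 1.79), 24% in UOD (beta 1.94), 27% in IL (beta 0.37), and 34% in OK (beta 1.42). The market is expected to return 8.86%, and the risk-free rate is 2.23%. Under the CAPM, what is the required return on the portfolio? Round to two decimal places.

10.96%

β_P = Σ w_i β_i = 0.15×1.79 + 0.24×1.94 + 0.27×0.37 + 0.34×1.42 = 1.3168
MRP = 8.86% − 2.23% = 6.63%
E(R_P) = R_f + β_P × MRP = 2.23% + 1.3168 × 6.63% = 10.96%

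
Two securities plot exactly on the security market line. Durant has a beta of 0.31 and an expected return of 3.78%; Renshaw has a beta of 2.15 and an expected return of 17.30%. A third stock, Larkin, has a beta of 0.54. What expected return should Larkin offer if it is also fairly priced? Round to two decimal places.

MRP (SML slope) = (17.30% − 3.78%) / (2.15 − 0.31) = 13.52% / 1.84 = 7.3478%
R_f (intercept) = 3.78% − 0.31 × 7.3478% = 1.5022%
E(R_Larkin) = R_f + β × MRP = 1.5022% + 0.54 × 7.3478% = 5.47%

5.47%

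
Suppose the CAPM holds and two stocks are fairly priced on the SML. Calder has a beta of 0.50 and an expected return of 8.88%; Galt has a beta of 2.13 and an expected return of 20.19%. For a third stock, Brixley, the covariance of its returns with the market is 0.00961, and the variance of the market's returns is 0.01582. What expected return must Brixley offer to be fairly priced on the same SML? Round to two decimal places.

MRP = (20.19% − 8.88%) / (2.13 − 0.50) = 6.9387%
R_f = 8.88% − 0.50 × 6.9387% = 5.4107%
β_Brixley = Cov / Var(R_m) = 0.00961 / 0.01582 = 0.6075
E(R_Brixley) = R_f + β × MRP = 5.4107% + 0.6075 × 6.9387% = 9.63%

9.63%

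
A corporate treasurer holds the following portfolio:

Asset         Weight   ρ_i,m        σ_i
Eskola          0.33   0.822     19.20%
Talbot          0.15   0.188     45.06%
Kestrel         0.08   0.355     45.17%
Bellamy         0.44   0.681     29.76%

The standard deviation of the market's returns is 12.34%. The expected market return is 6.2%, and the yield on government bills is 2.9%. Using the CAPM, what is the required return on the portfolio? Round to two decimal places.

7.36%

β_Eskola = 0.822 × 19.20% / 12.34% = 1.2790
β_Talbot = 0.188 × 45.06% / 12.34% = 0.6865
β_Kestrel = 0.355 × 45.17% / 12.34% = 1.2995
β_Bellamy = 0.681 × 29.76% / 12.34% = 1.6423
β_P = Σ w_i β_i = 0.33×1.2790 + 0.15×0.6865 + 0.08×1.2995 + 0.44×1.6423 = 1.3516
MRP = 6.2% − 2.9% = 3.30%
E(R_P) = R_f + β_P × MRP = 2.9% + 1.3516 × 3.3% = 7.36%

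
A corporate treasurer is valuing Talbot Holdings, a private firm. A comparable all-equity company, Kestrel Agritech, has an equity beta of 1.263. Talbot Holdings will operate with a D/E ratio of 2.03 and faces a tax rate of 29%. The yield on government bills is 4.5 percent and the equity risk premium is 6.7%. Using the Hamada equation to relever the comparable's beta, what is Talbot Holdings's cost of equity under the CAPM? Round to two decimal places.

25.16%

β_L = β_U × [1 + (1 − t)(D/E)] = 1.263 × [1 + (1 − 0.29) × 2.03]
    = 1.263 × [1 + 0.71 × 2.03] = 1.263 × 2.4413 = 3.0834
E(R) = R_f + β_L × MRP = 4.5% + 3.0834 × 6.7% = 25.16%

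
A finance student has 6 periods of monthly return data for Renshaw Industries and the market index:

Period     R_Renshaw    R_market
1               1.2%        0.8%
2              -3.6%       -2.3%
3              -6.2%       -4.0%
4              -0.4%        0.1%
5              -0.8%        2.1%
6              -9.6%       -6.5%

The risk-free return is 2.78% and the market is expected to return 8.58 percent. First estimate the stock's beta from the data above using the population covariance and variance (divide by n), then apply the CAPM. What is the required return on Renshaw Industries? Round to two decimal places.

Mean R_i = (1.2 − 3.6 − 6.2 − 0.4 − 0.8 − 9.6) / 6 = -3.2333%
Mean R_m = (0.8 − 2.3 − 4.0 + 0.1 + 2.1 − 6.5) / 6 = -1.6333%
Σ(R_i − R̄_i)(R_m − R̄_m) = 63.0333  ⇒  Cov = 63.0333 / 6 = 10.5056
Σ(R_m − R̄_m)² = 52.5933  ⇒  Var(R_m) = 52.5933 / 6 = 8.7656
β = Cov / Var(R_m) = 10.5056 / 8.7656 = 1.1985
MRP = 8.58% − 2.78% = 5.80%
E(R) = R_f + β × MRP = 2.78% + 1.1985 × 5.80% = 9.73%

9.73%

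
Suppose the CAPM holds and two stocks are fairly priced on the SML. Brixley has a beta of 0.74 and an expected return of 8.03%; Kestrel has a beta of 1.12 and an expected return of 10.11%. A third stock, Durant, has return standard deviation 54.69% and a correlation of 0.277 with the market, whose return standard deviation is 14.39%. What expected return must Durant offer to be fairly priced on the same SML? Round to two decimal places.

MRP = (10.11% − 8.03%) / (1.12 − 0.74) = 5.4737%
R_f = 8.03% − 0.74 × 5.4737% = 3.9795%
β_Durant = ρ·σ_i/σ_m = 0.277 × 54.69 / 14.39 = 1.0528
E(R_Durant) = R_f + β × MRP = 3.9795% + 1.0528 × 5.4737% = 9.74%

9.74%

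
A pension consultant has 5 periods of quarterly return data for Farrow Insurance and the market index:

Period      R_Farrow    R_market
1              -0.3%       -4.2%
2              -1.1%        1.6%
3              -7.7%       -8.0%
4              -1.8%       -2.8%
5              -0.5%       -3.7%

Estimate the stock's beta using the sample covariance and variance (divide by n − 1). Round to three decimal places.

Mean R_i = (-0.3 − 1.1 − 7.7 − 1.8 − 0.5) / 5 = -2.2800%
Mean R_m = (-4.2 + 1.6 − 8.0 − 2.8 − 3.7) / 5 = -3.4200%
Σ(R_i − R̄_i)(R_m − R̄_m) = 29.0020  ⇒  Cov = 29.0020 / 4 = 7.2505
Σ(R_m − R̄_m)² = 47.2480  ⇒  Var(R_m) = 47.2480 / 4 = 11.8120
β = Cov / Var(R_m) = 7.2505 / 11.8120 = 0.6138

0.614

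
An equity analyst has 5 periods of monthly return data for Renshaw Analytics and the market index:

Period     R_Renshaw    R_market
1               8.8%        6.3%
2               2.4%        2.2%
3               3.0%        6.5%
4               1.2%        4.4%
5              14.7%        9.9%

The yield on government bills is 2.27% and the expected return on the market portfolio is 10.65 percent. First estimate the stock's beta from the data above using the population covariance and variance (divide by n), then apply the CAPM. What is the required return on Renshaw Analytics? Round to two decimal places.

Mean R_i = (8.8 + 2.4 + 3.0 + 1.2 + 14.7) / 5 = 6.0200%
Mean R_m = (6.3 + 2.2 + 6.5 + 4.4 + 9.9) / 5 = 5.8600%
Σ(R_i − R̄_i)(R_m − R̄_m) = 54.6440  ⇒  Cov = 54.6440 / 5 = 10.9288
Σ(R_m − R̄_m)² = 32.4520  ⇒  Var(R_m) = 32.4520 / 5 = 6.4904
β = Cov / Var(R_m) = 10.9288 / 6.4904 = 1.6838
MRP = 10.65% − 2.27% = 8.38%
E(R) = R_f + β × MRP = 2.27% + 1.6838 × 8.38% = 16.38%

16.38%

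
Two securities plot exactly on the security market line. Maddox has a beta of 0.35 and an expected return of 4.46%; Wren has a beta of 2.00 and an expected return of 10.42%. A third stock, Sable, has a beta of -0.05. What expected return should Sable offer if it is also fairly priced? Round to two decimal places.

MRP (SML slope) = (10.42% − 4.46%) / (2.00 − 0.35) = 5.96% / 1.65 = 3.6121%
R_f (intercept) = 4.46% − 0.35 × 3.6121% = 3.1958%
E(R_Sable) = R_f + β × MRP = 3.1958% + -0.05 × 3.6121% = 3.02%

3.02%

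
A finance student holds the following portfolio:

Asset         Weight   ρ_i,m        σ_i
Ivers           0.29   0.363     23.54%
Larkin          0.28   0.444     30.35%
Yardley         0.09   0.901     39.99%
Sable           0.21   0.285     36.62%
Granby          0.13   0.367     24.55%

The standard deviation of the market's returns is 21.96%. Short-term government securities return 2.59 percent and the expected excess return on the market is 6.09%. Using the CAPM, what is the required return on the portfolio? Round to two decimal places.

6.16%

β_Ivers = 0.363 × 23.54% / 21.96% = 0.3891
β_Larkin = 0.444 × 30.35% / 21.96% = 0.6136
β_Yardley = 0.901 × 39.99% / 21.96% = 1.6408
β_Sable = 0.285 × 36.62% / 21.96% = 0.4753
β_Granby = 0.367 × 24.55% / 21.96% = 0.4103
β_P = Σ w_i β_i = 0.29×0.3891 + 0.28×0.6136 + 0.09×1.6408 + 0.21×0.4753 + 0.13×0.4103 = 0.5855
E(R_P) = R_f + β_P × MRP = 2.59% + 0.5855 × 6.09% = 6.16%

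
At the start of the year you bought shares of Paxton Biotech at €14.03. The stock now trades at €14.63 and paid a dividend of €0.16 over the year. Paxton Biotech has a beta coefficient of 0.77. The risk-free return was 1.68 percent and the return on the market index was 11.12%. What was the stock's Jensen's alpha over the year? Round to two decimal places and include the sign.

Realised HPR = (P1 + D1 − P0) / P0 = (14.63 + 0.16 − 14.03) / 14.03 = 0.76 / 14.03 = 5.4170%
MRP = 11.12% − 1.68% = 9.44%
CAPM required = R_f + β·MRP = 1.68% + 0.77 × 9.44% = 8.9488%
α = realised − required = 5.4170% − 8.9488% = -3.53%

-3.53%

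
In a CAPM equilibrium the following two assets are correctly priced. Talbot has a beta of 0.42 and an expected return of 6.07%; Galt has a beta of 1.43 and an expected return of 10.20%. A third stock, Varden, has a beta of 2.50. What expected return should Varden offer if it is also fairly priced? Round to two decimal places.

14.58%

MRP (SML slope) = (10.20% − 6.07%) / (1.43 − 0.42) = 4.13% / 1.01 = 4.0891%
R_f (intercept) = 6.07% − 0.42 × 4.0891% = 4.3526%
E(R_Varden) = R_f + β × MRP = 4.3526% + 2.50 × 4.0891% = 14.58%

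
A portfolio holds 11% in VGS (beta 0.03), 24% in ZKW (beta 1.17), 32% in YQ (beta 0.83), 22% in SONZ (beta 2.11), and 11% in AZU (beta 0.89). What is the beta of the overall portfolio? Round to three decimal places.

1.112

β_P = Σ w_i β_i = 0.11×0.03 + 0.24×1.17 + 0.32×0.83 + 0.22×2.11 + 0.11×0.89 = 1.1118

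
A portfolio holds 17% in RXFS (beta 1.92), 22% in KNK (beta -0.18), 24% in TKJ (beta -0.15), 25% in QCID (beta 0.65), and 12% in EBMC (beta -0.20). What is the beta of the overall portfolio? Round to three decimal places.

0.389

β_P = Σ w_i β_i = 0.17×1.92 + 0.22×-0.18 + 0.24×-0.15 + 0.25×0.65 + 0.12×-0.20 = 0.3893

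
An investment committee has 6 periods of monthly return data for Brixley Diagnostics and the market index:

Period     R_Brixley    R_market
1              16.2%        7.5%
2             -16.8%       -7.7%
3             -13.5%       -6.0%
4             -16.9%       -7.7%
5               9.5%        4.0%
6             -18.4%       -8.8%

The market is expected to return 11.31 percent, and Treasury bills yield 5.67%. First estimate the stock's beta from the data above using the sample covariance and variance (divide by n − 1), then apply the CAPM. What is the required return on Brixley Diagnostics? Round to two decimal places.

Mean R_i = (16.2 − 16.8 − 13.5 − 16.9 + 9.5 − 18.4) / 6 = -6.6500%
Mean R_m = (7.5 − 7.7 − 6.0 − 7.7 + 4.0 − 8.8) / 6 = -3.1167%
Σ(R_i − R̄_i)(R_m − R̄_m) = 537.5550  ⇒  Cov = 537.5550 / 5 = 107.5110
Σ(R_m − R̄_m)² = 245.9883  ⇒  Var(R_m) = 245.9883 / 5 = 49.1977
β = Cov / Var(R_m) = 107.5110 / 49.1977 = 2.1853
MRP = 11.31% − 5.67% = 5.64%
E(R) = R_f + β × MRP = 5.67% + 2.1853 × 5.64% = 18.00%

18.00%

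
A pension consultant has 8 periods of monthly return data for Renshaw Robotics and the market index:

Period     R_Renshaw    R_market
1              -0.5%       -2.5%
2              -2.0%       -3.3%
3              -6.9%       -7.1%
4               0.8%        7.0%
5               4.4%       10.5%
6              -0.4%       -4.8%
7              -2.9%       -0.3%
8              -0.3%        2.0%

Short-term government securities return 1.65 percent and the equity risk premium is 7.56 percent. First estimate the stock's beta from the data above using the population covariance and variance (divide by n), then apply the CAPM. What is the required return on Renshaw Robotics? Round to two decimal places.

Mean R_i = (-0.5 − 2.0 − 6.9 + 0.8 + 4.4 − 0.4 − 2.9 − 0.3) / 8 = -0.9750%
Mean R_m = (-2.5 − 3.3 − 7.1 + 7.0 + 10.5 − 4.8 − 0.3 + 2.0) / 8 = 0.1875%
Σ(R_i − R̄_i)(R_m − R̄_m) = 112.2925  ⇒  Cov = 112.2925 / 8 = 14.0366
Σ(R_m − R̄_m)² = 253.6488  ⇒  Var(R_m) = 253.6488 / 8 = 31.7061
β = Cov / Var(R_m) = 14.0366 / 31.7061 = 0.4427
E(R) = R_f + β × MRP = 1.65% + 0.4427 × 7.56% = 5.00%

5.00%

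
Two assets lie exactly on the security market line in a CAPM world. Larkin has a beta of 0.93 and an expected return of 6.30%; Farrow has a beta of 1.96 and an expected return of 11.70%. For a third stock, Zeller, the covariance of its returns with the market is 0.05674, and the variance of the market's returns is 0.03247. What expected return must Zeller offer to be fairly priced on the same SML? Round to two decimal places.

MRP = (11.70% − 6.30%) / (1.96 − 0.93) = 5.2427%
R_f = 6.30% − 0.93 × 5.2427% = 1.4243%
β_Zeller = Cov / Var(R_m) = 0.05674 / 0.03247 = 1.7475
E(R_Zeller) = R_f + β × MRP = 1.4243% + 1.7475 × 5.2427% = 10.59%

10.59%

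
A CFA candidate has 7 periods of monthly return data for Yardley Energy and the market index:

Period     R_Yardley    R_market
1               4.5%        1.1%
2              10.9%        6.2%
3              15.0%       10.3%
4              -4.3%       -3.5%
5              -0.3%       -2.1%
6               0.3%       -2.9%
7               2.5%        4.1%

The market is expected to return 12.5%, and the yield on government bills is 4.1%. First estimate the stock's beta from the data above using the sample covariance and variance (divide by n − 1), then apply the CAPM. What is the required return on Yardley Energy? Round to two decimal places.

Mean R_i = (4.5 + 10.9 + 15.0 − 4.3 − 0.3 + 0.3 + 2.5) / 7 = 4.0857%
Mean R_m = (1.1 + 6.2 + 10.3 − 3.5 − 2.1 − 2.9 + 4.1) / 7 = 1.8857%
Σ(R_i − R̄_i)(R_m − R̄_m) = 198.1586  ⇒  Cov = 198.1586 / 6 = 33.0264
Σ(R_m − R̄_m)² = 162.7286  ⇒  Var(R_m) = 162.7286 / 6 = 27.1214
β = Cov / Var(R_m) = 33.0264 / 27.1214 = 1.2177
MRP = 12.5% − 4.1% = 8.40%
E(R) = R_f + β × MRP = 4.1% + 1.2177 × 8.4% = 14.33%

14.33%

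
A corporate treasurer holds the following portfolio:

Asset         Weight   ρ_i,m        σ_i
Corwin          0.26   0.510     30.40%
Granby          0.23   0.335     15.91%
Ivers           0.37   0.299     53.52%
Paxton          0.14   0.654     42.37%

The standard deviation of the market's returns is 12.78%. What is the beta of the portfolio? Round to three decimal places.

β_Corwin = 0.510 × 30.40% / 12.78% = 1.2131
β_Granby = 0.335 × 15.91% / 12.78% = 0.4170
β_Ivers = 0.299 × 53.52% / 12.78% = 1.2522
β_Paxton = 0.654 × 42.37% / 12.78% = 2.1682
β_P = Σ w_i β_i = 0.26×1.2131 + 0.23×0.4170 + 0.37×1.2522 + 0.14×2.1682 = 1.1782

1.178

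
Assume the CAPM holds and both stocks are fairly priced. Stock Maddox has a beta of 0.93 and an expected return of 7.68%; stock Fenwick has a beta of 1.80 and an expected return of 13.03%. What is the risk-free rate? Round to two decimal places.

1.96%

Both satisfy E(R) = R_f + β·MRP, so the slope of the SML is
MRP = (13.03% − 7.68%) / (1.80 − 0.93) = 5.35% / 0.87 = 6.1494%
R_f = E(R_Maddox) − β_Maddox·MRP = 7.68% − 0.93 × 6.1494% = 1.9611%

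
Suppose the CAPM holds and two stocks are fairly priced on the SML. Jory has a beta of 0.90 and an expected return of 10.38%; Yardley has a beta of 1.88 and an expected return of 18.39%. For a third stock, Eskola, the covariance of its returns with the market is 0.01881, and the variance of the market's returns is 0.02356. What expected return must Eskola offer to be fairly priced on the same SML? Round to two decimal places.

MRP = (18.39% − 10.38%) / (1.88 − 0.90) = 8.1735%
R_f = 10.38% − 0.90 × 8.1735% = 3.0239%
β_Eskola = Cov / Var(R_m) = 0.01881 / 0.02356 = 0.7984
E(R_Eskola) = R_f + β × MRP = 3.0239% + 0.7984 × 8.1735% = 9.55%

9.55%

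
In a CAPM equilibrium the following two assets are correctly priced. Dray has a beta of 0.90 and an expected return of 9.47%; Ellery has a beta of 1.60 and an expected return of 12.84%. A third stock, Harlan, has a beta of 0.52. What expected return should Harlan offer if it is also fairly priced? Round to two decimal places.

MRP (SML slope) = (12.84% − 9.47%) / (1.60 − 0.90) = 3.37% / 0.70 = 4.8143%
R_f (intercept) = 9.47% − 0.90 × 4.8143% = 5.1371%
E(R_Harlan) = R_f + β × MRP = 5.1371% + 0.52 × 4.8143% = 7.64%

7.64%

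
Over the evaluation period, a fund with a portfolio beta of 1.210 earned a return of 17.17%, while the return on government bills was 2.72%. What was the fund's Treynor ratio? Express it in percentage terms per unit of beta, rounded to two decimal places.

Treynor = (R_P − R_f) / β_P = (17.17% − 2.72%) / 1.2100 = 14.45% / 1.2100 = 11.94%

11.94%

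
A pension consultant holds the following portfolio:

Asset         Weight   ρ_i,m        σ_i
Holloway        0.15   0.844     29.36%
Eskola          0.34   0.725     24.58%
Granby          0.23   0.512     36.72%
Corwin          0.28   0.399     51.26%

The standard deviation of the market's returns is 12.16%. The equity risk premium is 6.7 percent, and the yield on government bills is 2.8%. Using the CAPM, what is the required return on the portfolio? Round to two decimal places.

13.72%

β_Holloway = 0.844 × 29.36% / 12.16% = 2.0378
β_Eskola = 0.725 × 24.58% / 12.16% = 1.4655
β_Granby = 0.512 × 36.72% / 12.16% = 1.5461
β_Corwin = 0.399 × 51.26% / 12.16% = 1.6820
β_P = Σ w_i β_i = 0.15×2.0378 + 0.34×1.4655 + 0.23×1.5461 + 0.28×1.6820 = 1.6305
E(R_P) = R_f + β_P × MRP = 2.8% + 1.6305 × 6.7% = 13.72%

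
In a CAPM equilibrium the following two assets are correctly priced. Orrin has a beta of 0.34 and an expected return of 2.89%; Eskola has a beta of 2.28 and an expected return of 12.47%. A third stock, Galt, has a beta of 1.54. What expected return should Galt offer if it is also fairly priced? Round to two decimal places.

8.82%

MRP (SML slope) = (12.47% − 2.89%) / (2.28 − 0.34) = 9.58% / 1.94 = 4.9381%
R_f (intercept) = 2.89% − 0.34 × 4.9381% = 1.2110%
E(R_Galt) = R_f + β × MRP = 1.2110% + 1.54 × 4.9381% = 8.82%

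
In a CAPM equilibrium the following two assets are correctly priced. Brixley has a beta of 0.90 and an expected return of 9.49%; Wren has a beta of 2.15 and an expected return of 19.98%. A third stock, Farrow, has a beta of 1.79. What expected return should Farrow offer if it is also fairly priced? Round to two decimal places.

16.96%

MRP (SML slope) = (19.98% − 9.49%) / (2.15 − 0.90) = 10.49% / 1.25 = 8.3920%
R_f (intercept) = 9.49% − 0.90 × 8.3920% = 1.9372%
E(R_Farrow) = R_f + β × MRP = 1.9372% + 1.79 × 8.3920% = 16.96%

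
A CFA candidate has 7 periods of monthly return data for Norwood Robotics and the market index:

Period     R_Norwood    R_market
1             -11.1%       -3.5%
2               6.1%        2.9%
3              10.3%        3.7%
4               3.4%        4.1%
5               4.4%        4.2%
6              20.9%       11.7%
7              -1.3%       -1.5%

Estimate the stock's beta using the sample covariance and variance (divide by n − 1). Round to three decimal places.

Mean R_i = (-11.1 + 6.1 + 10.3 + 3.4 + 4.4 + 20.9 − 1.3) / 7 = 4.6714%
Mean R_m = (-3.5 + 2.9 + 3.7 + 4.1 + 4.2 + 11.7 − 1.5) / 7 = 3.0857%
Σ(R_i − R̄_i)(R_m − R̄_m) = 272.6471  ⇒  Cov = 272.6471 / 6 = 45.4412
Σ(R_m − R̄_m)² = 141.2886  ⇒  Var(R_m) = 141.2886 / 6 = 23.5481
β = Cov / Var(R_m) = 45.4412 / 23.5481 = 1.9297

1.930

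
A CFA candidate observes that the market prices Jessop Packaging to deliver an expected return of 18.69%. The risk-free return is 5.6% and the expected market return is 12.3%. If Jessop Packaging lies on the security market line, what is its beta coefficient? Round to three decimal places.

MRP = 12.3% − 5.6% = 6.70%
β = (E(R) − R_f) / MRP = (18.69% − 5.6%) / 6.7% = 13.09% / 6.7% = 1.954

1.954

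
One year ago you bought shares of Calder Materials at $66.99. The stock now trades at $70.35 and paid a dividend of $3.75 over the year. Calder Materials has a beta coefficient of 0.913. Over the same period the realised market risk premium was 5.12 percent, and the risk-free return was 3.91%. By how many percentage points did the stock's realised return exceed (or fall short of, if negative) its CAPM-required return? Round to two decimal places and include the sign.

Realised HPR = (P1 + D1 − P0) / P0 = (70.35 + 3.75 − 66.99) / 66.99 = 7.11 / 66.99 = 10.6135%
CAPM required = R_f + β·MRP = 3.91% + 0.913 × 5.12% = 8.58456%
α = realised − required = 10.6135% − 8.58456% = +2.03%

+2.03%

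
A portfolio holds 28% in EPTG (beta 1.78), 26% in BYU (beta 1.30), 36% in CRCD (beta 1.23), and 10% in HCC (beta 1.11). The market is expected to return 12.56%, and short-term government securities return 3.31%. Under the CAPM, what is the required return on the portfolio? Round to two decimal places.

β_P = Σ w_i β_i = 0.28×1.78 + 0.26×1.30 + 0.36×1.23 + 0.10×1.11 = 1.3902
MRP = 12.56% − 3.31% = 9.25%
E(R_P) = R_f + β_P × MRP = 3.31% + 1.3902 × 9.25% = 16.17%

16.17%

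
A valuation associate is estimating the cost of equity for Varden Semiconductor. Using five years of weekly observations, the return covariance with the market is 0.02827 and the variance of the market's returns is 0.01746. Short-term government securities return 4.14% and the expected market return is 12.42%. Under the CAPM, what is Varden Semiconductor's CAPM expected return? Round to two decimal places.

17.55%

β = Cov(R_i, R_m) / Var(R_m) = 0.02827 / 0.01746 = 1.6191
MRP = 12.42% − 4.14% = 8.28%
E(R) = R_f + β × MRP = 4.14% + 1.6191 × 8.28% = 17.55%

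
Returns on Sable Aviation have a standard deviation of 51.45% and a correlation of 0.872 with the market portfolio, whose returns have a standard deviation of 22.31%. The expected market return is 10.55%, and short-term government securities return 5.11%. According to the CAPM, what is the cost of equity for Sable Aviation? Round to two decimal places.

β = ρ × σ_i / σ_m = 0.872 × 51.45% / 22.31% = 2.0110
MRP = 10.55% − 5.11% = 5.44%
E(R) = 5.11% + 2.0110 × 5.44% = 16.05%

16.05%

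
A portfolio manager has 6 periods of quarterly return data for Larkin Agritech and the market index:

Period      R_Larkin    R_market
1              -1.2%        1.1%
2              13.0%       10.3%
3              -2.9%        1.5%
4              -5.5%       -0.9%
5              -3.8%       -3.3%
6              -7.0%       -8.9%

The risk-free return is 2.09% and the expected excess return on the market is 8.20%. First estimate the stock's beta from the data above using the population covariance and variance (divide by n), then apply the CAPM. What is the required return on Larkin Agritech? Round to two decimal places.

Mean R_i = (-1.2 + 13.0 − 2.9 − 5.5 − 3.8 − 7.0) / 6 = -1.2333%
Mean R_m = (1.1 + 10.3 + 1.5 − 0.9 − 3.3 − 8.9) / 6 = -0.0333%
Σ(R_i − R̄_i)(R_m − R̄_m) = 207.7733  ⇒  Cov = 207.7733 / 6 = 34.6289
Σ(R_m − R̄_m)² = 200.4533  ⇒  Var(R_m) = 200.4533 / 6 = 33.4089
β = Cov / Var(R_m) = 34.6289 / 33.4089 = 1.0365
E(R) = R_f + β × MRP = 2.09% + 1.0365 × 8.20% = 10.59%

10.59%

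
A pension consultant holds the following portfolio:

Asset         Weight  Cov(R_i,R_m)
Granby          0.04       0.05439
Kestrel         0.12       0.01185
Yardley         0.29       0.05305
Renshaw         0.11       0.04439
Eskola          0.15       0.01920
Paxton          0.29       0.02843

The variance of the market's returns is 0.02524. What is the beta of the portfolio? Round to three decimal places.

β_Granby = 0.05439 / 0.02524 = 2.1549
β_Kestrel = 0.01185 / 0.02524 = 0.4695
β_Yardley = 0.05305 / 0.02524 = 2.1018
β_Renshaw = 0.04439 / 0.02524 = 1.7587
β_Eskola = 0.01920 / 0.02524 = 0.7607
β_Paxton = 0.02843 / 0.02524 = 1.1264
β_P = Σ w_i β_i = 0.04×2.1549 + 0.12×0.4695 + 0.29×2.1018 + 0.11×1.7587 + 0.15×0.7607 + 0.29×1.1264 = 1.3863

1.386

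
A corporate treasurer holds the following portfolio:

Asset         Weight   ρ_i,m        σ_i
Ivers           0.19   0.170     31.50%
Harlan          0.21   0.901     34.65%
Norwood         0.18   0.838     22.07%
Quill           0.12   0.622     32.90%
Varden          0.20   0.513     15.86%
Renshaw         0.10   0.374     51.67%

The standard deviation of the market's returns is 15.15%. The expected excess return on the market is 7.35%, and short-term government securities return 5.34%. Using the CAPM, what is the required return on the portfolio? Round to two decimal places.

β_Ivers = 0.170 × 31.50% / 15.15% = 0.3535
β_Harlan = 0.901 × 34.65% / 15.15% = 2.0607
β_Norwood = 0.838 × 22.07% / 15.15% = 1.2208
β_Quill = 0.622 × 32.90% / 15.15% = 1.3507
β_Varden = 0.513 × 15.86% / 15.15% = 0.5370
β_Renshaw = 0.374 × 51.67% / 15.15% = 1.2755
β_P = Σ w_i β_i = 0.19×0.3535 + 0.21×2.0607 + 0.18×1.2208 + 0.12×1.3507 + 0.20×0.5370 + 0.10×1.2755 = 1.1167
E(R_P) = R_f + β_P × MRP = 5.34% + 1.1167 × 7.35% = 13.55%

13.55%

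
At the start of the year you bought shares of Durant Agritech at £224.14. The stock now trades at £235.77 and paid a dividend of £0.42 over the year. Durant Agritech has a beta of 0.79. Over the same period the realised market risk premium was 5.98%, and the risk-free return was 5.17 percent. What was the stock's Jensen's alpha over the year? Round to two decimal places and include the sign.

-4.52%

Realised HPR = (P1 + D1 − P0) / P0 = (235.77 + 0.42 − 224.14) / 224.14 = 12.05 / 224.14 = 5.3761%
CAPM required = R_f + β·MRP = 5.17% + 0.79 × 5.98% = 9.8942%
α = realised − required = 5.3761% − 9.8942% = -4.52%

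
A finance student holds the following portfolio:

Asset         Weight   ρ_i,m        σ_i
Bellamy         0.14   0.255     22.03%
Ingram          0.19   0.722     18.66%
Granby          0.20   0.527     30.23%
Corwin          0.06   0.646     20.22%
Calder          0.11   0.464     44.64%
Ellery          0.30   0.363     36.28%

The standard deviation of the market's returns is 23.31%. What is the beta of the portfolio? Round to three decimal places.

β_Bellamy = 0.255 × 22.03% / 23.31% = 0.2410
β_Ingram = 0.722 × 18.66% / 23.31% = 0.5780
β_Granby = 0.527 × 30.23% / 23.31% = 0.6834
β_Corwin = 0.646 × 20.22% / 23.31% = 0.5604
β_Calder = 0.464 × 44.64% / 23.31% = 0.8886
β_Ellery = 0.363 × 36.28% / 23.31% = 0.5650
β_P = Σ w_i β_i = 0.14×0.2410 + 0.19×0.5780 + 0.20×0.6834 + 0.06×0.5604 + 0.11×0.8886 + 0.30×0.5650 = 0.5811

0.581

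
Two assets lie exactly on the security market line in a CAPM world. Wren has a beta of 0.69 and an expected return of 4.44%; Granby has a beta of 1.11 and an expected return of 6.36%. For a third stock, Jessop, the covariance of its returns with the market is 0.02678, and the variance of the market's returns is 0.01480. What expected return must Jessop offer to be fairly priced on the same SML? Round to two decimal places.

9.56%

MRP = (6.36% − 4.44%) / (1.11 − 0.69) = 4.5714%
R_f = 4.44% − 0.69 × 4.5714% = 1.2857%
β_Jessop = Cov / Var(R_m) = 0.02678 / 0.01480 = 1.8095
E(R_Jessop) = R_f + β × MRP = 1.2857% + 1.8095 × 4.5714% = 9.56%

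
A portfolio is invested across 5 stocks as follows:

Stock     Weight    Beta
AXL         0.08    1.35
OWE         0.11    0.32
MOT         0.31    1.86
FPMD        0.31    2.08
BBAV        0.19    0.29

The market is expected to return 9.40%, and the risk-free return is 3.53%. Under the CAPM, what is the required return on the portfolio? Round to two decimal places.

β_P = Σ w_i β_i = 0.08×1.35 + 0.11×0.32 + 0.31×1.86 + 0.31×2.08 + 0.19×0.29 = 1.4197
MRP = 9.40% − 3.53% = 5.87%
E(R_P) = R_f + β_P × MRP = 3.53% + 1.4197 × 5.87% = 11.86%

11.86%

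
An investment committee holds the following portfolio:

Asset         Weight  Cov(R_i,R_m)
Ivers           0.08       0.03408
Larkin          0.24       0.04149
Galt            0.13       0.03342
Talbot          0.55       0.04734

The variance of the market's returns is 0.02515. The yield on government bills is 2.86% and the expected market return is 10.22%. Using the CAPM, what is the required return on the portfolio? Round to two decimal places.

β_Ivers = 0.03408 / 0.02515 = 1.3551
β_Larkin = 0.04149 / 0.02515 = 1.6497
β_Galt = 0.03342 / 0.02515 = 1.3288
β_Talbot = 0.04734 / 0.02515 = 1.8823
β_P = Σ w_i β_i = 0.08×1.3551 + 0.24×1.6497 + 0.13×1.3288 + 0.55×1.8823 = 1.7123
MRP = 10.22% − 2.86% = 7.36%
E(R_P) = R_f + β_P × MRP = 2.86% + 1.7123 × 7.36% = 15.46%

15.46%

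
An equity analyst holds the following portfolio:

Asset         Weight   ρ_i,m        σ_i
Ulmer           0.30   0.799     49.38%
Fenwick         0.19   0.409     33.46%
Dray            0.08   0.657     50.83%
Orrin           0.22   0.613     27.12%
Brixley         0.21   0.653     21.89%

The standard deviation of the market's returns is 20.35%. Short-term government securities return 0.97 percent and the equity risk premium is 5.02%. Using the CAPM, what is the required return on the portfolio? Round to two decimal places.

6.83%

β_Ulmer = 0.799 × 49.38% / 20.35% = 1.9388
β_Fenwick = 0.409 × 33.46% / 20.35% = 0.6725
β_Dray = 0.657 × 50.83% / 20.35% = 1.6410
β_Orrin = 0.613 × 27.12% / 20.35% = 0.8169
β_Brixley = 0.653 × 21.89% / 20.35% = 0.7024
β_P = Σ w_i β_i = 0.30×1.9388 + 0.19×0.6725 + 0.08×1.6410 + 0.22×0.8169 + 0.21×0.7024 = 1.1679
E(R_P) = R_f + β_P × MRP = 0.97% + 1.1679 × 5.02% = 6.83%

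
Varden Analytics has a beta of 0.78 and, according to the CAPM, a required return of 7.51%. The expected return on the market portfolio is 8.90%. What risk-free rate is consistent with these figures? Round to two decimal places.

2.58%

E(R) = R_f + β(E(R_m) − R_f) = R_f(1 − β) + β·E(R_m)
7.51% = R_f × (1 − 0.78) + 0.78 × 8.90%
7.51% = R_f × 0.22 + 6.9420%
R_f = (7.51% − 6.9420%) / 0.22 = 2.58%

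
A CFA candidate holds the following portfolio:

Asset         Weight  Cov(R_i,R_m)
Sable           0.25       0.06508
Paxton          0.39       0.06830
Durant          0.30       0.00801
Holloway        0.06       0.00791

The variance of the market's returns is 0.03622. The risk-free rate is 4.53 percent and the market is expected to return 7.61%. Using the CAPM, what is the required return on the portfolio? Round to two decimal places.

8.42%

β_Sable = 0.06508 / 0.03622 = 1.7968
β_Paxton = 0.06830 / 0.03622 = 1.8857
β_Durant = 0.00801 / 0.03622 = 0.2211
β_Holloway = 0.00791 / 0.03622 = 0.2184
β_P = Σ w_i β_i = 0.25×1.7968 + 0.39×1.8857 + 0.30×0.2211 + 0.06×0.2184 = 1.2641
MRP = 7.61% − 4.53% = 3.08%
E(R_P) = R_f + β_P × MRP = 4.53% + 1.2641 × 3.08% = 8.42%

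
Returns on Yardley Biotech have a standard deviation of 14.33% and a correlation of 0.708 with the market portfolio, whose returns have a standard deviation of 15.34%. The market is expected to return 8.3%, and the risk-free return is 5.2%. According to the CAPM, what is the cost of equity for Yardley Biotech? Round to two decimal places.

β = ρ × σ_i / σ_m = 0.708 × 14.33% / 15.34% = 0.6614
MRP = 8.3% − 5.2% = 3.10%
E(R) = 5.2% + 0.6614 × 3.1% = 7.25%

7.25%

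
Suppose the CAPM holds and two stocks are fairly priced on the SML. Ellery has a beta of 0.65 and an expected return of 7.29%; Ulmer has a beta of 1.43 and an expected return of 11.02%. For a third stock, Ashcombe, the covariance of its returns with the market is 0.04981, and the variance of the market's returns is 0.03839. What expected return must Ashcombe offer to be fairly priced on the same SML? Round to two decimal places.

10.39%

MRP = (11.02% − 7.29%) / (1.43 − 0.65) = 4.7821%
R_f = 7.29% − 0.65 × 4.7821% = 4.1816%
β_Ashcombe = Cov / Var(R_m) = 0.04981 / 0.03839 = 1.2975
E(R_Ashcombe) = R_f + β × MRP = 4.1816% + 1.2975 × 4.7821% = 10.39%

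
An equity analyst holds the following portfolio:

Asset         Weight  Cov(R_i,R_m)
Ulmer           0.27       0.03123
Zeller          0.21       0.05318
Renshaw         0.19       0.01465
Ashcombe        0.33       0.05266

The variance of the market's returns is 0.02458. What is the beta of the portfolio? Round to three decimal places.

β_Ulmer = 0.03123 / 0.02458 = 1.2705
β_Zeller = 0.05318 / 0.02458 = 2.1635
β_Renshaw = 0.01465 / 0.02458 = 0.5960
β_Ashcombe = 0.05266 / 0.02458 = 2.1424
β_P = Σ w_i β_i = 0.27×1.2705 + 0.21×2.1635 + 0.19×0.5960 + 0.33×2.1424 = 1.6176

1.618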